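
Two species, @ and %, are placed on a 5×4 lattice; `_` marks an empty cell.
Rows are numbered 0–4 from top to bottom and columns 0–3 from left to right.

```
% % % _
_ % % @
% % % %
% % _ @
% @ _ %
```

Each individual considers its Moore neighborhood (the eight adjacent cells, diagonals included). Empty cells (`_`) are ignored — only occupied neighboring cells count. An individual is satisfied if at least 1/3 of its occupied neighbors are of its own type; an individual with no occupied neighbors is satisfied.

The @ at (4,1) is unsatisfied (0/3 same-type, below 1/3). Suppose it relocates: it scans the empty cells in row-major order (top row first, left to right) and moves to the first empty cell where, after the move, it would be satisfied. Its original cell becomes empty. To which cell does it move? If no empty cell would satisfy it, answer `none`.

Vacating (4,1). Empty cells in order:
  (0,3): 1/3 same-type → satisfied — stop here.

(0,3)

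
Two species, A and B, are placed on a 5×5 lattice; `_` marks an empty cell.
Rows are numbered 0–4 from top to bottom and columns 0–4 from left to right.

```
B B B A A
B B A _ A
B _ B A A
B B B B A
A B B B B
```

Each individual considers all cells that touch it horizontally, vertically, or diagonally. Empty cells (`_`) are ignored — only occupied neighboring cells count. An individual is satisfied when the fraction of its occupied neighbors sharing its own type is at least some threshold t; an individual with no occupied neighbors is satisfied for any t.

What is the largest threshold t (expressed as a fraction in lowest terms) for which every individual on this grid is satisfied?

Row 0: (0,0)B 3/3 · (0,1)B 4/5 · (0,2)B 2/4 · (0,3)A 3/4 · (0,4)A 2/2
Row 1: (1,0)B 4/4 · (1,1)B 6/7 · (1,2)A 2/6 · (1,4)A 4/4
Row 2: (2,0)B 4/4 · (2,2)B 4/6 · (2,3)A 4/7 · (2,4)A 3/4
Row 3: (3,0)B 3/4 · (3,1)B 6/7 · (3,2)B 6/7 · (3,3)B 5/8 · (3,4)A 2/5
Row 4: (4,0)A 0/3 · (4,1)B 4/5 · (4,2)B 5/5 · (4,3)B 4/5 · (4,4)B 2/3
The smallest same-type fraction is 0/3 at (4,0), which reduces to 0/1. Any threshold above that leaves this individual unsatisfied.

0/1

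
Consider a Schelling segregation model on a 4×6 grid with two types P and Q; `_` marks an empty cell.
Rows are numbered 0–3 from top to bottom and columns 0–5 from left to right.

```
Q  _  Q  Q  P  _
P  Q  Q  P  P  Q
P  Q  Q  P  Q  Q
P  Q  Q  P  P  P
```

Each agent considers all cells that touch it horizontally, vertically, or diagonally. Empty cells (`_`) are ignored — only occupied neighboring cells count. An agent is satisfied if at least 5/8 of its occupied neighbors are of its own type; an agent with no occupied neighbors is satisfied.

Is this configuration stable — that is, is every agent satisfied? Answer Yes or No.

Row 0: (0,0)Q 1/2 not · (0,2)Q 3/4 satisfied · (0,3)Q 2/5 not · (0,4)P 2/4 not
Row 1: (1,0)P 1/4 not · (1,1)Q 5/7 satisfied · (1,2)Q 5/7 satisfied · (1,3)P 3/8 not · (1,4)P 3/7 not · (1,5)Q 2/4 not
Row 2: (2,0)P 2/5 not · (2,1)Q 5/8 satisfied · (2,2)Q 5/8 satisfied · (2,3)P 4/8 not · (2,4)Q 2/8 not · (2,5)Q 2/5 not
Row 3: (3,0)P 1/3 not · (3,1)Q 3/5 not · (3,2)Q 3/5 not · (3,3)P 2/5 not · (3,4)P 3/5 not · (3,5)P 1/3 not
For instance (0,0) has only 1/2 same-type neighbors, below 5/8.

No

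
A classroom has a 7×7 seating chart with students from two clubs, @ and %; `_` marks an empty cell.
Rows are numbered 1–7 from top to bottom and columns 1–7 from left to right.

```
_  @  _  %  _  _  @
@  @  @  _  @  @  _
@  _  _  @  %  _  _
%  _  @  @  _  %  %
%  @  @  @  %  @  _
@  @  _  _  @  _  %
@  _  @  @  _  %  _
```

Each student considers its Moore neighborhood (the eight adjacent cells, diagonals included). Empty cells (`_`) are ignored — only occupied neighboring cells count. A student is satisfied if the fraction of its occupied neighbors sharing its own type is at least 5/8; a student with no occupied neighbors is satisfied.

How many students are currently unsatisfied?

11

Row 1: (1,2)@ 3/3 ok · (1,4)% 0/2 unhappy · (1,7)@ 1/1 ok
Row 2: (2,1)@ 3/3 ok · (2,2)@ 4/4 ok · (2,3)@ 3/4 ok · (2,5)@ 2/4 unhappy · (2,6)@ 2/3 ok
Row 3: (3,1)@ 2/3 ok · (3,4)@ 4/5 ok · (3,5)% 1/5 unhappy
Row 4: (4,1)% 1/3 unhappy · (4,3)@ 5/5 ok · (4,4)@ 4/6 ok · (4,6)% 3/4 ok · (4,7)% 1/2 unhappy
Row 5: (5,1)% 1/4 unhappy · (5,2)@ 4/6 ok · (5,3)@ 5/5 ok · (5,4)@ 4/5 ok · (5,5)% 1/5 unhappy · (5,6)@ 1/5 unhappy
Row 6: (6,1)@ 3/4 ok · (6,2)@ 5/6 ok · (6,5)@ 3/5 unhappy · (6,7)% 1/2 unhappy
Row 7: (7,1)@ 2/2 ok · (7,3)@ 2/2 ok · (7,4)@ 2/2 ok · (7,6)% 1/2 unhappy
Unsatisfied: (1,4), (2,5), (3,5), (4,1), (4,7), (5,1), (5,5), (5,6), (6,5), (6,7), (7,6) — 11 in total.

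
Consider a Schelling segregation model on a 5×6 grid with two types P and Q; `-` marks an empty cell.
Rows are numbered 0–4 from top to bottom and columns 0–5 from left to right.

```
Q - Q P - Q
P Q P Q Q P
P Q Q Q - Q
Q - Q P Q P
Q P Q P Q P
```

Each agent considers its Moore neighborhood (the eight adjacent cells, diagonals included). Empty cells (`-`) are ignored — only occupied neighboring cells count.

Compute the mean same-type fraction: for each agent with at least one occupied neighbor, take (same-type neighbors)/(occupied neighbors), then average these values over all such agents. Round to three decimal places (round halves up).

0.391

Row 0: (0,0)Q 1/2 · (0,2)Q 2/4 · (0,3)P 1/4 · (0,5)Q 1/2
Row 1: (1,0)P 1/4 · (1,1)Q 4/7 · (1,2)P 1/7 · (1,3)Q 4/6 · (1,4)Q 4/6 · (1,5)P 0/3
Row 2: (2,0)P 1/4 · (2,1)Q 4/7 · (2,2)Q 5/7 · (2,3)Q 5/7 · (2,5)Q 2/4
Row 3: (3,0)Q 2/4 · (3,2)Q 4/7 · (3,3)P 1/7 · (3,4)Q 3/7 · (3,5)P 1/4
Row 4: (4,0)Q 1/2 · (4,1)P 0/4 · (4,2)Q 1/4 · (4,3)P 1/5 · (4,4)Q 1/5 · (4,5)P 1/3
Sum over 26 agents: 1/2 + 2/4 + 1/4 + 1/2 + 1/4 + 4/7 + 1/7 + 4/6 + 4/6 + 0/3 + 1/4 + 4/7 + 5/7 + 5/7 + 2/4 + 2/4 + 4/7 + 1/7 + 3/7 + 1/4 + 1/2 + 0/4 + 1/4 + 1/5 + 1/5 + 1/3 = 4273/420; mean = 4273/420 ÷ 26 = 4273/10920 = 0.391300… → 0.391.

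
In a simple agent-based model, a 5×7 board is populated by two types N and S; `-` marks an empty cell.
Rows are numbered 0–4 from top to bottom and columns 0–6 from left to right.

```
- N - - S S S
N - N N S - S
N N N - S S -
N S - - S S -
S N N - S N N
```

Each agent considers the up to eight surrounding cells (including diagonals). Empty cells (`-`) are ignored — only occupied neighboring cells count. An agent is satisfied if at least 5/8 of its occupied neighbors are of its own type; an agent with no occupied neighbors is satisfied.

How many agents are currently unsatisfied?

(0,1)N 2/2 satisfied
(0,4)S 2/3 satisfied
(0,5)S 4/4 satisfied
(0,6)S 2/2 satisfied
(1,0)N 3/3 satisfied
(1,2)N 4/4 satisfied
(1,3)N 2/5 not
(1,4)S 4/5 satisfied
(1,6)S 3/3 satisfied
(2,0)N 3/4 satisfied
(2,1)N 5/6 satisfied
(2,2)N 3/4 satisfied
(2,4)S 4/5 satisfied
(2,5)S 5/5 satisfied
(3,0)N 3/5 not
(3,1)S 1/7 not
(3,4)S 4/5 satisfied
(3,5)S 4/6 satisfied
(4,0)S 1/3 not
(4,1)N 2/4 not
(4,2)N 1/2 not
(4,4)S 2/3 satisfied
(4,5)N 1/4 not
(4,6)N 1/2 not
Unsatisfied: (1,3), (3,0), (3,1), (4,0), (4,1), (4,2), (4,5), (4,6) — 8 in total.

8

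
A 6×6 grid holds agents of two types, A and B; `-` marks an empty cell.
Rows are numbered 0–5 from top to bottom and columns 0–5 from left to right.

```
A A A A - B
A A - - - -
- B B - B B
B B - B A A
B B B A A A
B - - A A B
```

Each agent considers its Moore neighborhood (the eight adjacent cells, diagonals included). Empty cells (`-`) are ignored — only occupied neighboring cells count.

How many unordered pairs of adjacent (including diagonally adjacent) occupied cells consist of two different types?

Scan each occupied cell's neighbors to the right and below (and the two forward diagonals) so each pair is counted once.
From row 0: 0 unlike of 8 pairs (running 0/8).
From row 1: 3 unlike of 4 pairs (running 3/12).
From row 2: 4 unlike of 11 pairs (running 7/23).
From row 3: 3 unlike of 16 pairs (running 10/39).
From row 4: 4 unlike of 15 pairs (running 14/54).
From row 5: 1 unlike of 2 pairs (running 15/56).
Total adjacent occupied pairs: 56; unlike-type pairs: 15.

15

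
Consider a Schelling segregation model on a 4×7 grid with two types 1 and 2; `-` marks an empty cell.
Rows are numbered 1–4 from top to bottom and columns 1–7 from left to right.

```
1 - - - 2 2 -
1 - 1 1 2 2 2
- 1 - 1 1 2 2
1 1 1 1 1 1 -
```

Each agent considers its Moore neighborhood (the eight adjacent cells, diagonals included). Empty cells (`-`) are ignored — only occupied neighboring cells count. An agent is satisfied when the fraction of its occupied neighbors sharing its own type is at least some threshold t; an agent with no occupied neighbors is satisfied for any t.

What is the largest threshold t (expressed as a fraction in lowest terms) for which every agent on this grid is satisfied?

1/2

Row 1: (1,1)1 1/1 · (1,5)2 3/4 · (1,6)2 4/4
Row 2: (2,1)1 2/2 · (2,3)1 3/3 · (2,4)1 3/5 · (2,5)2 4/7 · (2,6)2 6/7 · (2,7)2 4/4
Row 3: (3,2)1 5/5 · (3,4)1 6/7 · (3,5)1 5/8 · (3,6)2 4/7 · (3,7)2 3/4
Row 4: (4,1)1 2/2 · (4,2)1 3/3 · (4,3)1 4/4 · (4,4)1 4/4 · (4,5)1 4/5 · (4,6)1 2/4
The smallest same-type fraction is 2/4 at (4,6), which reduces to 1/2. Any threshold above that leaves this agent unsatisfied.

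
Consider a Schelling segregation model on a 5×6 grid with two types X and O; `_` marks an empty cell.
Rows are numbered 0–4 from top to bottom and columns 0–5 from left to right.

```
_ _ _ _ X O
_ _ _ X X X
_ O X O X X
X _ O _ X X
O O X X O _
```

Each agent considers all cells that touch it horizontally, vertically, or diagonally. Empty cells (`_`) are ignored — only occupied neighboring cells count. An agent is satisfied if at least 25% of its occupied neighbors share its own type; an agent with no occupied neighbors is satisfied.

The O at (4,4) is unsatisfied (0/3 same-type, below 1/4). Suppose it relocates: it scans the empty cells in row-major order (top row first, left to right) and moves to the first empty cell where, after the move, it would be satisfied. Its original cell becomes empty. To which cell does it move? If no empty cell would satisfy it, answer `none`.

Vacating (4,4). Empty cells in order:
  (0,0): 0/0 same-type → satisfied — stop here.

(0,0)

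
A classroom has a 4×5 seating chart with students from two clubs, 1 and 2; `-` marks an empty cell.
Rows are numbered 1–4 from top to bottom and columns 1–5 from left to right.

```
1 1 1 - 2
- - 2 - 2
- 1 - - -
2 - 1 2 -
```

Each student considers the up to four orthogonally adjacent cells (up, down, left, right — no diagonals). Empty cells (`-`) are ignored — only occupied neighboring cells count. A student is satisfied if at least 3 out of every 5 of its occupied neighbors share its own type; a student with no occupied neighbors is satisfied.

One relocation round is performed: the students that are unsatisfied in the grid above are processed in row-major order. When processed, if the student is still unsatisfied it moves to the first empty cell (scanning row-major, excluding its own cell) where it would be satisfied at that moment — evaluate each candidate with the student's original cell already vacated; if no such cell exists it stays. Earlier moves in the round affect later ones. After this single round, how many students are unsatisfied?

Initially unsatisfied (in order): (1,3), (2,3), (4,3), (4,4).
  (1,3) → (2,1).
  (2,3): now satisfied by earlier moves; stays.
  (4,3) → (2,2).
  (4,4): now satisfied by earlier moves; stays.
Resulting grid:
1 1 - - 2
1 1 2 - 2
- 1 - - -
2 - - 2 -
Unsatisfied now: (2,3).

1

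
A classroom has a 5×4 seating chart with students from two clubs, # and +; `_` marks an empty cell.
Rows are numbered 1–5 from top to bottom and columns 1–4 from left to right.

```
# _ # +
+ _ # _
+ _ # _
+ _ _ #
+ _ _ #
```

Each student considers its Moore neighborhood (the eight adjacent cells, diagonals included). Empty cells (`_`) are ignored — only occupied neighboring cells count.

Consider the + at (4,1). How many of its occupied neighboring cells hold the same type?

Occupied neighbors of (4,1): (3,1)=+, (5,1)=+.
Same type (+): 2 of 2.

2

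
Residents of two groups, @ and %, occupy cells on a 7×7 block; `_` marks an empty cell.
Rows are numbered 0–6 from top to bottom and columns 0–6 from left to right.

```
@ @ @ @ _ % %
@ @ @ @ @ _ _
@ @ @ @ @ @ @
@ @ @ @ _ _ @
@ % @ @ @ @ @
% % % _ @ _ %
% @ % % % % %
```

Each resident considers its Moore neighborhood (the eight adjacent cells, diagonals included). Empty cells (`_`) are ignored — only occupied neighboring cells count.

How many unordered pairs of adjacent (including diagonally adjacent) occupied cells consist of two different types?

21

Scan each occupied cell's neighbors to the right and below (and the two forward diagonals) so each pair is counted once.
Row 0: @(0,0)–@(0,1)= @(0,0)–@(1,0)= @(0,0)–@(1,1)= @(0,1)–@(0,2)= @(0,1)–@(1,1)= @(0,1)–@(1,2)= @(0,1)–@(1,0)= @(0,2)–@(0,3)= @(0,2)–@(1,2)= @(0,2)–@(1,3)= @(0,2)–@(1,1)= @(0,3)–@(1,3)= @(0,3)–@(1,4)= @(0,3)–@(1,2)= %(0,5)–%(0,6)= %(0,5)–@(1,4)≠  → 1/16 unlike.
Row 1: @(1,0)–@(1,1)= @(1,0)–@(2,0)= @(1,0)–@(2,1)= @(1,1)–@(1,2)= @(1,1)–@(2,1)= @(1,1)–@(2,2)= @(1,1)–@(2,0)= @(1,2)–@(1,3)= @(1,2)–@(2,2)= @(1,2)–@(2,3)= @(1,2)–@(2,1)= @(1,3)–@(1,4)= @(1,3)–@(2,3)= @(1,3)–@(2,4)= @(1,3)–@(2,2)= @(1,4)–@(2,4)= @(1,4)–@(2,5)= @(1,4)–@(2,3)=  → 0/18 unlike.
Row 2: @(2,0)–@(2,1)= @(2,0)–@(3,0)= @(2,0)–@(3,1)= @(2,1)–@(2,2)= @(2,1)–@(3,1)= @(2,1)–@(3,2)= @(2,1)–@(3,0)= @(2,2)–@(2,3)= @(2,2)–@(3,2)= @(2,2)–@(3,3)= @(2,2)–@(3,1)= @(2,3)–@(2,4)= @(2,3)–@(3,3)= @(2,3)–@(3,2)= @(2,4)–@(2,5)= @(2,4)–@(3,3)= @(2,5)–@(2,6)= @(2,5)–@(3,6)= @(2,6)–@(3,6)=  → 0/19 unlike.
Row 3: @(3,0)–@(3,1)= @(3,0)–@(4,0)= @(3,0)–%(4,1)≠ @(3,1)–@(3,2)= @(3,1)–%(4,1)≠ @(3,1)–@(4,2)= @(3,1)–@(4,0)= @(3,2)–@(3,3)= @(3,2)–@(4,2)= @(3,2)–@(4,3)= @(3,2)–%(4,1)≠ @(3,3)–@(4,3)= @(3,3)–@(4,4)= @(3,3)–@(4,2)= @(3,6)–@(4,6)= @(3,6)–@(4,5)=  → 3/16 unlike.
Row 4: @(4,0)–%(4,1)≠ @(4,0)–%(5,0)≠ @(4,0)–%(5,1)≠ %(4,1)–@(4,2)≠ %(4,1)–%(5,1)= %(4,1)–%(5,2)= %(4,1)–%(5,0)= @(4,2)–@(4,3)= @(4,2)–%(5,2)≠ @(4,2)–%(5,1)≠ @(4,3)–@(4,4)= @(4,3)–@(5,4)= @(4,3)–%(5,2)≠ @(4,4)–@(4,5)= @(4,4)–@(5,4)= @(4,5)–@(4,6)= @(4,5)–%(5,6)≠ @(4,5)–@(5,4)= @(4,6)–%(5,6)≠  → 9/19 unlike.
Row 5: %(5,0)–%(5,1)= %(5,0)–%(6,0)= %(5,0)–@(6,1)≠ %(5,1)–%(5,2)= %(5,1)–@(6,1)≠ %(5,1)–%(6,2)= %(5,1)–%(6,0)= %(5,2)–%(6,2)= %(5,2)–%(6,3)= %(5,2)–@(6,1)≠ @(5,4)–%(6,4)≠ @(5,4)–%(6,5)≠ @(5,4)–%(6,3)≠ %(5,6)–%(6,6)= %(5,6)–%(6,5)=  → 6/15 unlike.
Row 6: %(6,0)–@(6,1)≠ @(6,1)–%(6,2)≠ %(6,2)–%(6,3)= %(6,3)–%(6,4)= %(6,4)–%(6,5)= %(6,5)–%(6,6)=  → 2/6 unlike.
Total adjacent occupied pairs: 109; unlike-type pairs: 21.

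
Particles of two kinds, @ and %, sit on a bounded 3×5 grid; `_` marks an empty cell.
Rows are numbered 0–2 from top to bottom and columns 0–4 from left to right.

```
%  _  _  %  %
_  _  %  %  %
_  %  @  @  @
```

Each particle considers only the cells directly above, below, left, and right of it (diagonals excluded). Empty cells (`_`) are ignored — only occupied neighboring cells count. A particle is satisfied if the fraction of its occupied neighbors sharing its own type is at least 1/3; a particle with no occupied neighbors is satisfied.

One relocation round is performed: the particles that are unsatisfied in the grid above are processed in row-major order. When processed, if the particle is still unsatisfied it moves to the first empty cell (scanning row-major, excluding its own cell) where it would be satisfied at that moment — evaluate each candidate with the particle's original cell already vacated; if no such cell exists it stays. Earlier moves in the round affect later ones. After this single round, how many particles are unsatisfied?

0

Initially unsatisfied (in order): (2,1).
  (2,1) → (0,1).
Resulting grid:
% % _ % %
_ _ % % %
_ _ @ @ @
All satisfied now.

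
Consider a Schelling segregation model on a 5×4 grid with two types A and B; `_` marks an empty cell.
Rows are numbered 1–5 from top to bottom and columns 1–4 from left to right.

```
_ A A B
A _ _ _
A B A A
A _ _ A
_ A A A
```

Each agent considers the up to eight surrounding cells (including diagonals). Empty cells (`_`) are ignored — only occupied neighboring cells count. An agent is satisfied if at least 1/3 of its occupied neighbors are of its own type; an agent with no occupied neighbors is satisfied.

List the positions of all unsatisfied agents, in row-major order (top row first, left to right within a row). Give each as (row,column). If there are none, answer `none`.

(1,4), (3,2)

Row 1: (1,2)A 2/2 satisfied · (1,3)A 1/2 satisfied · (1,4)B 0/1 not
Row 2: (2,1)A 2/3 satisfied
Row 3: (3,1)A 2/3 satisfied · (3,2)B 0/4 not · (3,3)A 2/3 satisfied · (3,4)A 2/2 satisfied
Row 4: (4,1)A 2/3 satisfied · (4,4)A 4/4 satisfied
Row 5: (5,2)A 2/2 satisfied · (5,3)A 3/3 satisfied · (5,4)A 2/2 satisfied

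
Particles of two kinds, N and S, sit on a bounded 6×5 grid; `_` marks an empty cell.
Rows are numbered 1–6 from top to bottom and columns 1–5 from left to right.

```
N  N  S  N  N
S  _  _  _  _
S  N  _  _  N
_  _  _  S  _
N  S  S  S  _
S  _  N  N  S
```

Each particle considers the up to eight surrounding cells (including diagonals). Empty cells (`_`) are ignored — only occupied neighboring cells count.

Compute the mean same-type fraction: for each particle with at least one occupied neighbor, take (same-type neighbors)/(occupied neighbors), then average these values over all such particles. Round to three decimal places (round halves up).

0.386

(1,1)N 1/2
(1,2)N 1/3
(1,3)S 0/2
(1,4)N 1/2
(1,5)N 1/1
(2,1)S 1/4
(3,1)S 1/2
(3,2)N 0/2
(3,5)N 0/1
(4,4)S 2/3
(5,1)N 0/2
(5,2)S 2/4
(5,3)S 3/5
(5,4)S 3/5
(6,1)S 1/2
(6,3)N 1/4
(6,4)N 1/4
(6,5)S 1/2
Sum over 18 particles: 1/2 + 1/3 + 0/2 + 1/2 + 1/1 + 1/4 + 1/2 + 0/2 + 0/1 + 2/3 + 0/2 + 2/4 + 3/5 + 3/5 + 1/2 + 1/4 + 1/4 + 1/2 = 139/20; mean = 139/20 ÷ 18 = 139/360 = 0.386111… → 0.386.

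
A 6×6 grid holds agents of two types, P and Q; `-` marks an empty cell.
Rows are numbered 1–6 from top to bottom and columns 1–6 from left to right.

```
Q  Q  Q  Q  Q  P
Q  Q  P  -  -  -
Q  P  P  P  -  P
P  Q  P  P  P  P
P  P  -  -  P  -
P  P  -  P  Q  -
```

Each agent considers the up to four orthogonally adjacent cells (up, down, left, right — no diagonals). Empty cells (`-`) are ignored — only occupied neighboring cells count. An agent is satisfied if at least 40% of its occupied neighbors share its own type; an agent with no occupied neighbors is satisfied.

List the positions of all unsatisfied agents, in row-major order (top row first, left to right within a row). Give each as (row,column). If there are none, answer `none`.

(1,1)Q 2/2 ✓
(1,2)Q 3/3 ✓
(1,3)Q 2/3 ✓
(1,4)Q 2/2 ✓
(1,5)Q 1/2 ✓
(1,6)P 0/1 ✗
(2,1)Q 3/3 ✓
(2,2)Q 2/4 ✓
(2,3)P 1/3 ✗
(3,1)Q 1/3 ✗
(3,2)P 1/4 ✗
(3,3)P 4/4 ✓
(3,4)P 2/2 ✓
(3,6)P 1/1 ✓
(4,1)P 1/3 ✗
(4,2)Q 0/4 ✗
(4,3)P 2/3 ✓
(4,4)P 3/3 ✓
(4,5)P 3/3 ✓
(4,6)P 2/2 ✓
(5,1)P 3/3 ✓
(5,2)P 2/3 ✓
(5,5)P 1/2 ✓
(6,1)P 2/2 ✓
(6,2)P 2/2 ✓
(6,4)P 0/1 ✗
(6,5)Q 0/2 ✗

(1,6), (2,3), (3,1), (3,2), (4,1), (4,2), (6,4), (6,5)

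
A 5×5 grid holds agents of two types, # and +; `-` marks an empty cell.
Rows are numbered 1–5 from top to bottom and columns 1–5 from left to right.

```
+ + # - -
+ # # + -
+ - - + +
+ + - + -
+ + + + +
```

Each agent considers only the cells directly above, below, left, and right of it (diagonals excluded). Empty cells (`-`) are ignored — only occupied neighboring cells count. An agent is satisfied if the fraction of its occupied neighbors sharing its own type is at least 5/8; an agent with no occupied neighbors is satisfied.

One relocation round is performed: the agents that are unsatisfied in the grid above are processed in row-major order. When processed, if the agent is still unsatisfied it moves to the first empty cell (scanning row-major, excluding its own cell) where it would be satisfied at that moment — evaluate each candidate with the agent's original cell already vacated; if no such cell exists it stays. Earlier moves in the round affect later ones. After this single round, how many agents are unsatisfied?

1

Initially unsatisfied (in order): (1,2), (1,3), (2,2), (2,4).
  (1,2) → (1,5).
  (1,3): now satisfied by earlier moves; stays.
  (2,2): no empty cell satisfies it; stays.
  (2,4) → (2,5).
Resulting grid:
+ - # - +
+ # # - +
+ - - + +
+ + - + -
+ + + + +
Unsatisfied now: (2,2).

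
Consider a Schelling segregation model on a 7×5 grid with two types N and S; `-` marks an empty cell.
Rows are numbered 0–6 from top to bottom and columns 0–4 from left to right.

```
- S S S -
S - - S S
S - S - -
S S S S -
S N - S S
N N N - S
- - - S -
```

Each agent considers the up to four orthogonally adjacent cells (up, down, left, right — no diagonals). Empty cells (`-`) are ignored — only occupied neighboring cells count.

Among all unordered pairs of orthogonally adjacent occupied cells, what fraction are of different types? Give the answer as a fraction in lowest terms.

Scan each occupied cell's neighbors to the right and below so each pair is counted once.
Row 0: S(0,1)–S(0,2)= S(0,2)–S(0,3)= S(0,3)–S(1,3)=  → 0/3 unlike.
Row 1: S(1,0)–S(2,0)= S(1,3)–S(1,4)=  → 0/2 unlike.
Row 2: S(2,0)–S(3,0)= S(2,2)–S(3,2)=  → 0/2 unlike.
Row 3: S(3,0)–S(3,1)= S(3,0)–S(4,0)= S(3,1)–S(3,2)= S(3,1)–N(4,1)≠ S(3,2)–S(3,3)= S(3,3)–S(4,3)=  → 1/6 unlike.
Row 4: S(4,0)–N(4,1)≠ S(4,0)–N(5,0)≠ N(4,1)–N(5,1)= S(4,3)–S(4,4)= S(4,4)–S(5,4)=  → 2/5 unlike.
Row 5: N(5,0)–N(5,1)= N(5,1)–N(5,2)=  → 0/2 unlike.
Total adjacent occupied pairs: 20; unlike-type pairs: 3.
3/20 is already in lowest terms.

3/20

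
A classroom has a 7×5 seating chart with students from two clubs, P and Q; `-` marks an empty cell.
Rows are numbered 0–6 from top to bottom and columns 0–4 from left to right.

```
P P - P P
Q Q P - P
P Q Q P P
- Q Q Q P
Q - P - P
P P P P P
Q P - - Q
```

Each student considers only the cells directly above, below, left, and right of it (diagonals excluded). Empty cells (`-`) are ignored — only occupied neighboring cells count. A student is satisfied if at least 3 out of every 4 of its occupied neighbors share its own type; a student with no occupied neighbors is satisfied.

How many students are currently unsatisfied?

Row 0: (0,0)P 1/2 ✗ · (0,1)P 1/2 ✗ · (0,3)P 1/1 ✓ · (0,4)P 2/2 ✓
Row 1: (1,0)Q 1/3 ✗ · (1,1)Q 2/4 ✗ · (1,2)P 0/2 ✗ · (1,4)P 2/2 ✓
Row 2: (2,0)P 0/2 ✗ · (2,1)Q 3/4 ✓ · (2,2)Q 2/4 ✗ · (2,3)P 1/3 ✗ · (2,4)P 3/3 ✓
Row 3: (3,1)Q 2/2 ✓ · (3,2)Q 3/4 ✓ · (3,3)Q 1/3 ✗ · (3,4)P 2/3 ✗
Row 4: (4,0)Q 0/1 ✗ · (4,2)P 1/2 ✗ · (4,4)P 2/2 ✓
Row 5: (5,0)P 1/3 ✗ · (5,1)P 3/3 ✓ · (5,2)P 3/3 ✓ · (5,3)P 2/2 ✓ · (5,4)P 2/3 ✗
Row 6: (6,0)Q 0/2 ✗ · (6,1)P 1/2 ✗ · (6,4)Q 0/1 ✗
Unsatisfied: (0,0), (0,1), (1,0), (1,1), (1,2), (2,0), (2,2), (2,3), (3,3), (3,4), (4,0), (4,2), (5,0), (5,4), (6,0), (6,1), (6,4) — 17 in total.

17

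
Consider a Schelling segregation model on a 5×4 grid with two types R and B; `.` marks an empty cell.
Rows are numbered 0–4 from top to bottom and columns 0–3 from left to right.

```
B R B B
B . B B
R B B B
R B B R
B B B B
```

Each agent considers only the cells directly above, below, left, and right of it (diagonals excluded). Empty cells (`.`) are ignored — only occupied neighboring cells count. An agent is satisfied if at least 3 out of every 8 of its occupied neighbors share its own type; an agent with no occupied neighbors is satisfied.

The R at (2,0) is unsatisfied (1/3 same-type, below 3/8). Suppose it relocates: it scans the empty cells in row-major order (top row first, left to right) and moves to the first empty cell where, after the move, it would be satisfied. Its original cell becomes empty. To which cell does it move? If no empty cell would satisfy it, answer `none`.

none

Vacating (2,0). Empty cells in order:
  (1,1): 1/4 same-type → still unsatisfied.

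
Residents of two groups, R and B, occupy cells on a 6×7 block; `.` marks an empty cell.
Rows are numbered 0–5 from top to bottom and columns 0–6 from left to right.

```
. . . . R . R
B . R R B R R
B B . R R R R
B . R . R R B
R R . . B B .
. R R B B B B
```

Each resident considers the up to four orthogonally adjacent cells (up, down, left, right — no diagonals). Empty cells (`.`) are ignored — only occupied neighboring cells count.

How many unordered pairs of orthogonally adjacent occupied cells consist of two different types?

10

Scan each occupied cell's neighbors to the right and below so each pair is counted once.
From row 0: 1 unlike of 2 pairs (running 1/2).
From row 1: 3 unlike of 9 pairs (running 4/11).
From row 2: 1 unlike of 8 pairs (running 5/19).
From row 3: 4 unlike of 5 pairs (running 9/24).
From row 4: 0 unlike of 5 pairs (running 9/29).
From row 5: 1 unlike of 5 pairs (running 10/34).
Total adjacent occupied pairs: 34; unlike-type pairs: 10.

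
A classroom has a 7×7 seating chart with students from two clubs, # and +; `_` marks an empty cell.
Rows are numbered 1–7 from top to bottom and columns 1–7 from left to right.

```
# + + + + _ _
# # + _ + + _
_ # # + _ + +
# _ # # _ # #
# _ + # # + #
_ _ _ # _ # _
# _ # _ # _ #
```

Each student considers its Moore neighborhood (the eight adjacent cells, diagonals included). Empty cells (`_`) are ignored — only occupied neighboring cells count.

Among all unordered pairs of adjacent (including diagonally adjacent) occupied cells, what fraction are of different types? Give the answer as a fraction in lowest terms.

Scan each occupied cell's neighbors to the right and below (and the two forward diagonals) so each pair is counted once.
From row 1: 4 unlike of 15 pairs (running 4/15).
From row 2: 3 unlike of 13 pairs (running 7/28).
From row 3: 7 unlike of 13 pairs (running 14/41).
From row 4: 4 unlike of 13 pairs (running 18/54).
From row 5: 5 unlike of 10 pairs (running 23/64).
From row 6: 0 unlike of 4 pairs (running 23/68).
Total adjacent occupied pairs: 68; unlike-type pairs: 23.
23/68 is already in lowest terms.

23/68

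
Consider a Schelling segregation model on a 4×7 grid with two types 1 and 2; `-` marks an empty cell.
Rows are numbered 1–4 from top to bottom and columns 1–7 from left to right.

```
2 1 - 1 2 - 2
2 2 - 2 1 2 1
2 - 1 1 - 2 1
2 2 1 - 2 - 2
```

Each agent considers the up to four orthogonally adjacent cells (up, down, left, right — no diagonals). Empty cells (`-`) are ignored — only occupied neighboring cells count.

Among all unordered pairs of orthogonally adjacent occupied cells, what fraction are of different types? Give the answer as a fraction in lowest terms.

Scan each occupied cell's neighbors to the right and below so each pair is counted once.
From row 1: 6 unlike of 7 pairs (running 6/7).
From row 2: 4 unlike of 8 pairs (running 10/15).
From row 3: 2 unlike of 5 pairs (running 12/20).
From row 4: 1 unlike of 2 pairs (running 13/22).
Total adjacent occupied pairs: 22; unlike-type pairs: 13.
13/22 is already in lowest terms.

13/22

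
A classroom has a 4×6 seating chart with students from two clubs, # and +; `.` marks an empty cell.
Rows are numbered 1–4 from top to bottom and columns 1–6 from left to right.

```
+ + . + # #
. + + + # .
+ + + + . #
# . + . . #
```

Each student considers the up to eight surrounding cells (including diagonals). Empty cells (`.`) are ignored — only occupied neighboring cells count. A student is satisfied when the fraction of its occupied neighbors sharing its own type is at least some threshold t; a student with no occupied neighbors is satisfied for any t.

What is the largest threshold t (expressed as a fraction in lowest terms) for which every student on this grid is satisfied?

(1,1)+ 2/2
(1,2)+ 3/3
(1,4)+ 2/4
(1,5)# 2/4
(1,6)# 2/2
(2,2)+ 6/6
(2,3)+ 7/7
(2,4)+ 4/6
(2,5)# 3/6
(3,1)+ 2/3
(3,2)+ 5/6
(3,3)+ 6/6
(3,4)+ 4/5
(3,6)# 2/2
(4,1)# 0/2
(4,3)+ 3/3
(4,6)# 1/1
The smallest same-type fraction is 0/2 at (4,1), which reduces to 0/1. Any threshold above that leaves this student unsatisfied.

0/1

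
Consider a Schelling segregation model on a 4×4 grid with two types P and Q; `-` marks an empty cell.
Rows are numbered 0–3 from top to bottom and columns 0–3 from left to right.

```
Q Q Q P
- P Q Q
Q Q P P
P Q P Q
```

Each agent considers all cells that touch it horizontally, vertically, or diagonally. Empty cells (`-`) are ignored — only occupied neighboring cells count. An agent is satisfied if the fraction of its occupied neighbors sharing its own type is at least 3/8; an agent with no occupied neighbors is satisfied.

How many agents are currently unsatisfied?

4

(0,0)Q 1/2 satisfied
(0,1)Q 3/4 satisfied
(0,2)Q 3/5 satisfied
(0,3)P 0/3 not
(1,1)P 1/7 not
(1,2)Q 4/8 satisfied
(1,3)Q 2/5 satisfied
(2,0)Q 2/4 satisfied
(2,1)Q 3/7 satisfied
(2,2)P 3/8 satisfied
(2,3)P 2/5 satisfied
(3,0)P 0/3 not
(3,1)Q 2/5 satisfied
(3,2)P 2/5 satisfied
(3,3)Q 0/3 not
Unsatisfied: (0,3), (1,1), (3,0), (3,3) — 4 in total.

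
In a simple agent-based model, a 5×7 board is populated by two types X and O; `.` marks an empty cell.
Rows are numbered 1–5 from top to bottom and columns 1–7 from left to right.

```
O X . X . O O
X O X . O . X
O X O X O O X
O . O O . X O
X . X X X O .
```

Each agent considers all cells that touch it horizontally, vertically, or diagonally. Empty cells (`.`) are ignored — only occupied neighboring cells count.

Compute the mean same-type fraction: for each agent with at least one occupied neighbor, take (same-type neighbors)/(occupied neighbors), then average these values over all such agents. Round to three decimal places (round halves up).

0.426

(1,1)O 1/3
(1,2)X 2/4
(1,4)X 1/2
(1,6)O 2/3
(1,7)O 1/2
(2,1)X 2/5
(2,2)O 3/7
(2,3)X 4/6
(2,5)O 3/5
(2,7)X 1/4
(3,1)O 2/4
(3,2)X 2/7
(3,3)O 3/6
(3,4)X 1/6
(3,5)O 3/5
(3,6)O 3/6
(3,7)X 2/4
(4,1)O 1/3
(4,3)O 2/6
(4,4)O 3/7
(4,6)X 2/6
(4,7)O 2/4
(5,1)X 0/1
(5,3)X 1/3
(5,4)X 2/4
(5,5)X 2/4
(5,6)O 1/3
Sum over 27 agents: 1/3 + 2/4 + 1/2 + 2/3 + 1/2 + 2/5 + 3/7 + 4/6 + 3/5 + 1/4 + 2/4 + 2/7 + 3/6 + 1/6 + 3/5 + 3/6 + 2/4 + 1/3 + 2/6 + 3/7 + 2/6 + 2/4 + 0/1 + 1/3 + 2/4 + 2/4 + 1/3 = 1609/140; mean = 1609/140 ÷ 27 = 1609/3780 = 0.425661… → 0.426.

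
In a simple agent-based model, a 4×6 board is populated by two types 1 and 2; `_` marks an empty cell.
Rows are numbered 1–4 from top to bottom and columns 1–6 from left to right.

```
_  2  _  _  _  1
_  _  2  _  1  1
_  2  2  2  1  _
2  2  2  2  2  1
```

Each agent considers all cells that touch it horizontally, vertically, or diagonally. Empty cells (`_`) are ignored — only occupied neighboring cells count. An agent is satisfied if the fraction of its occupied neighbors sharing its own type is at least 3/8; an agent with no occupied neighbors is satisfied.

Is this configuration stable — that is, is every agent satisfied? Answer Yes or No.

(1,2)2 1/1 satisfied
(1,6)1 2/2 satisfied
(2,3)2 4/4 satisfied
(2,5)1 3/4 satisfied
(2,6)1 3/3 satisfied
(3,2)2 5/5 satisfied
(3,3)2 6/6 satisfied
(3,4)2 5/7 satisfied
(3,5)1 3/6 satisfied
(4,1)2 2/2 satisfied
(4,2)2 4/4 satisfied
(4,3)2 5/5 satisfied
(4,4)2 4/5 satisfied
(4,5)2 2/4 satisfied
(4,6)1 1/2 satisfied
All meet the threshold, so the configuration is stable.

Yes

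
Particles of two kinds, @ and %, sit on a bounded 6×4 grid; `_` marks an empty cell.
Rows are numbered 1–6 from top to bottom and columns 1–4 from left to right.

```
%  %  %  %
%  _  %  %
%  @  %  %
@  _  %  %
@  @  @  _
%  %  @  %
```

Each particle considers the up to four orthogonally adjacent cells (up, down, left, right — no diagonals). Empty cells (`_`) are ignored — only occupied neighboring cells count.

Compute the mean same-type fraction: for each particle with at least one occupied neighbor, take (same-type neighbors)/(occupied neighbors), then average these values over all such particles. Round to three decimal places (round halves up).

0.687

(1,1)% 2/2
(1,2)% 2/2
(1,3)% 3/3
(1,4)% 2/2
(2,1)% 2/2
(2,3)% 3/3
(2,4)% 3/3
(3,1)% 1/3
(3,2)@ 0/2
(3,3)% 3/4
(3,4)% 3/3
(4,1)@ 1/2
(4,3)% 2/3
(4,4)% 2/2
(5,1)@ 2/3
(5,2)@ 2/3
(5,3)@ 2/3
(6,1)% 1/2
(6,2)% 1/3
(6,3)@ 1/3
(6,4)% 0/1
Sum over 21 particles: 2/2 + 2/2 + 3/3 + 2/2 + 2/2 + 3/3 + 3/3 + 1/3 + 0/2 + 3/4 + 3/3 + 1/2 + 2/3 + 2/2 + 2/3 + 2/3 + 2/3 + 1/2 + 1/3 + 1/3 + 0/1 = 173/12; mean = 173/12 ÷ 21 = 173/252 = 0.686507… → 0.687.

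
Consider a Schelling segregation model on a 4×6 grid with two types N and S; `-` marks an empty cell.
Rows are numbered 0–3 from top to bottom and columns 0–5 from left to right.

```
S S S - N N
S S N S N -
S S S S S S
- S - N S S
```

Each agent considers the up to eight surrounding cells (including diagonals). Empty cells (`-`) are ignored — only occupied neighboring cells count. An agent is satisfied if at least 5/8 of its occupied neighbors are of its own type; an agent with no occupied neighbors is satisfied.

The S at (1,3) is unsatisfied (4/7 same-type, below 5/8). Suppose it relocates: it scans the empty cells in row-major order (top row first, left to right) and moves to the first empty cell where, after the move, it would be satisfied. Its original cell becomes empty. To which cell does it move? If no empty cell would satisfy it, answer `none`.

(3,0)

Vacating (1,3). Empty cells in order:
  (0,3): 1/4 same-type → still unsatisfied.
  (1,5): 2/5 same-type → still unsatisfied.
  (3,0): 3/3 same-type → satisfied — stop here.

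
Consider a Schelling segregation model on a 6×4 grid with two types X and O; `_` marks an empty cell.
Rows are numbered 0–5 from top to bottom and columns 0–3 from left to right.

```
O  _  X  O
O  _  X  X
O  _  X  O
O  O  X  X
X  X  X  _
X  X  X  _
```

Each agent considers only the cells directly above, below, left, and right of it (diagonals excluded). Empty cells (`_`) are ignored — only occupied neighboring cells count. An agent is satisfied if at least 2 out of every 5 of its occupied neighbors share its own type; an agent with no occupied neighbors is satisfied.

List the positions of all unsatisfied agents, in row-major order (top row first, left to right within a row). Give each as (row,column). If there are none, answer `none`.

(0,3), (1,3), (2,3), (3,1)

Row 0: (0,0)O 1/1 satisfied · (0,2)X 1/2 satisfied · (0,3)O 0/2 not
Row 1: (1,0)O 2/2 satisfied · (1,2)X 3/3 satisfied · (1,3)X 1/3 not
Row 2: (2,0)O 2/2 satisfied · (2,2)X 2/3 satisfied · (2,3)O 0/3 not
Row 3: (3,0)O 2/3 satisfied · (3,1)O 1/3 not · (3,2)X 3/4 satisfied · (3,3)X 1/2 satisfied
Row 4: (4,0)X 2/3 satisfied · (4,1)X 3/4 satisfied · (4,2)X 3/3 satisfied
Row 5: (5,0)X 2/2 satisfied · (5,1)X 3/3 satisfied · (5,2)X 2/2 satisfied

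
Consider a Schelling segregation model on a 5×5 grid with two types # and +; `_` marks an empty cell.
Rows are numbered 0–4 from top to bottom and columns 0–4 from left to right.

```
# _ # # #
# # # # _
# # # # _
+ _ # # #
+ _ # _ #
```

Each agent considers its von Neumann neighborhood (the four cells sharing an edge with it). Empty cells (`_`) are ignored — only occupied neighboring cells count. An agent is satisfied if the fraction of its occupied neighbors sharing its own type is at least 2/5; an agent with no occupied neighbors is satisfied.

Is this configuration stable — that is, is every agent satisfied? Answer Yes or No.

Yes

Row 0: (0,0)# 1/1 ✓ · (0,2)# 2/2 ✓ · (0,3)# 3/3 ✓ · (0,4)# 1/1 ✓
Row 1: (1,0)# 3/3 ✓ · (1,1)# 3/3 ✓ · (1,2)# 4/4 ✓ · (1,3)# 3/3 ✓
Row 2: (2,0)# 2/3 ✓ · (2,1)# 3/3 ✓ · (2,2)# 4/4 ✓ · (2,3)# 3/3 ✓
Row 3: (3,0)+ 1/2 ✓ · (3,2)# 3/3 ✓ · (3,3)# 3/3 ✓ · (3,4)# 2/2 ✓
Row 4: (4,0)+ 1/1 ✓ · (4,2)# 1/1 ✓ · (4,4)# 1/1 ✓
All meet the threshold, so the configuration is stable.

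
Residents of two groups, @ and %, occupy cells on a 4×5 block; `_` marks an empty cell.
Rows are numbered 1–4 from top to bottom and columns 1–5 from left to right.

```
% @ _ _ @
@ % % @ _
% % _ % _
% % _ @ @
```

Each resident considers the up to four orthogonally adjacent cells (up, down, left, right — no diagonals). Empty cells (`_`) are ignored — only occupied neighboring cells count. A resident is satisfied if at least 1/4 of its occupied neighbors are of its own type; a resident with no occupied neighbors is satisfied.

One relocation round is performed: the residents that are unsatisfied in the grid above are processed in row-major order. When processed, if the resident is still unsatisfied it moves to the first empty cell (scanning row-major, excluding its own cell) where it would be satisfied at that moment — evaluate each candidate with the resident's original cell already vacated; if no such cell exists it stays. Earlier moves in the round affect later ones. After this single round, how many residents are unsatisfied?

1

Initially unsatisfied (in order): (1,1), (1,2), (2,1), (2,4), (3,4).
  (1,1) → (1,3).
  (1,2) → (1,1).
  (2,1): now satisfied by earlier moves; stays.
  (2,4) → (1,2).
  (3,4) → (1,4).
Resulting grid:
@ @ % % @
@ % % _ _
% % _ _ _
% % _ @ @
Unsatisfied now: (1,5).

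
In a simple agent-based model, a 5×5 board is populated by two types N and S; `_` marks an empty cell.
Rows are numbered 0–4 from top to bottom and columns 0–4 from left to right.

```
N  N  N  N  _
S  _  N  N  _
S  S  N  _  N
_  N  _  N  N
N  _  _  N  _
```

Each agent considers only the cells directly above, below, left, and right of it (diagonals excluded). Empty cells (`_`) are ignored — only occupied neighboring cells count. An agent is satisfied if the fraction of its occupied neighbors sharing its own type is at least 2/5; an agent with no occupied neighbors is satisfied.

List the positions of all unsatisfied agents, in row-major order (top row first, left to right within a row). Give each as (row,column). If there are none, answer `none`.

(2,1), (3,1)

(0,0)N 1/2 satisfied
(0,1)N 2/2 satisfied
(0,2)N 3/3 satisfied
(0,3)N 2/2 satisfied
(1,0)S 1/2 satisfied
(1,2)N 3/3 satisfied
(1,3)N 2/2 satisfied
(2,0)S 2/2 satisfied
(2,1)S 1/3 not
(2,2)N 1/2 satisfied
(2,4)N 1/1 satisfied
(3,1)N 0/1 not
(3,3)N 2/2 satisfied
(3,4)N 2/2 satisfied
(4,0)N 0/0 satisfied
(4,3)N 1/1 satisfied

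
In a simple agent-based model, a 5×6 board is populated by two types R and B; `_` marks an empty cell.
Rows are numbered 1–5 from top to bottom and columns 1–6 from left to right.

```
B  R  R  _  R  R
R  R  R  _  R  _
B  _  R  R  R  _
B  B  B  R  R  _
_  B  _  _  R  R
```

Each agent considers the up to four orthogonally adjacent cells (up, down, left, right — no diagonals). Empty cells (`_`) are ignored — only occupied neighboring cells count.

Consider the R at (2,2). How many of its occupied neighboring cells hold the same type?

Occupied neighbors of (2,2): (1,2)=R, (2,1)=R, (2,3)=R.
Same type (R): 3 of 3.

3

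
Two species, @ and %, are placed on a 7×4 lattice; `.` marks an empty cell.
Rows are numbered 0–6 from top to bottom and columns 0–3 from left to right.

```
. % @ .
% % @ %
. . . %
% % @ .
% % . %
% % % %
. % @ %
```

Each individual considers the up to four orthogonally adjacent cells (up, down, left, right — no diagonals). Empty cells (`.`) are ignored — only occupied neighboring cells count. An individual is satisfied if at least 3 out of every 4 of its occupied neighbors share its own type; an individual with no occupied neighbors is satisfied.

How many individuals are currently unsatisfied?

(0,1)% 1/2 unhappy
(0,2)@ 1/2 unhappy
(1,0)% 1/1 ok
(1,1)% 2/3 unhappy
(1,2)@ 1/3 unhappy
(1,3)% 1/2 unhappy
(2,3)% 1/1 ok
(3,0)% 2/2 ok
(3,1)% 2/3 unhappy
(3,2)@ 0/1 unhappy
(4,0)% 3/3 ok
(4,1)% 3/3 ok
(4,3)% 1/1 ok
(5,0)% 2/2 ok
(5,1)% 4/4 ok
(5,2)% 2/3 unhappy
(5,3)% 3/3 ok
(6,1)% 1/2 unhappy
(6,2)@ 0/3 unhappy
(6,3)% 1/2 unhappy
Unsatisfied: (0,1), (0,2), (1,1), (1,2), (1,3), (3,1), (3,2), (5,2), (6,1), (6,2), (6,3) — 11 in total.

11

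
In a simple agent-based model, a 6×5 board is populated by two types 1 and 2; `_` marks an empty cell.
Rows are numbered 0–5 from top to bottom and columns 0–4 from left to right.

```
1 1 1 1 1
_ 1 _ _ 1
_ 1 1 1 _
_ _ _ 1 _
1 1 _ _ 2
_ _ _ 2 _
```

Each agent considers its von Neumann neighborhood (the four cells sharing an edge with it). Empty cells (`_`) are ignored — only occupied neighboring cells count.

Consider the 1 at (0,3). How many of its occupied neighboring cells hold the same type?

Occupied neighbors of (0,3): (0,2)=1, (0,4)=1.
Same type (1): 2 of 2.

2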